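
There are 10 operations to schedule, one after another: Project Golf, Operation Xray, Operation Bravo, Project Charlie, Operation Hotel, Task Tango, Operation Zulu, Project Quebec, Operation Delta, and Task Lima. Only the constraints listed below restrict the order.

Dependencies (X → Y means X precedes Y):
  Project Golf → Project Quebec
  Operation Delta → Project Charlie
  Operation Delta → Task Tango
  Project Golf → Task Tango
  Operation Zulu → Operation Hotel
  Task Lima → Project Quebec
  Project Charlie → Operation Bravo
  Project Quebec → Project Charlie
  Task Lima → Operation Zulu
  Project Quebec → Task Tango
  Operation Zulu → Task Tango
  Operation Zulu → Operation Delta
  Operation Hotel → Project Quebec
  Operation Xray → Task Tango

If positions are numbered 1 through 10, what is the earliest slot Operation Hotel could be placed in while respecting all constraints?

3

The operations that are forced before Operation Hotel, directly or transitively, are Operation Zulu, Task Lima. That's 2 operations.
With 2 mandatory predecessors, the earliest Operation Hotel can sit is position 2+1 = 3, and placing just those 2 first achieves it.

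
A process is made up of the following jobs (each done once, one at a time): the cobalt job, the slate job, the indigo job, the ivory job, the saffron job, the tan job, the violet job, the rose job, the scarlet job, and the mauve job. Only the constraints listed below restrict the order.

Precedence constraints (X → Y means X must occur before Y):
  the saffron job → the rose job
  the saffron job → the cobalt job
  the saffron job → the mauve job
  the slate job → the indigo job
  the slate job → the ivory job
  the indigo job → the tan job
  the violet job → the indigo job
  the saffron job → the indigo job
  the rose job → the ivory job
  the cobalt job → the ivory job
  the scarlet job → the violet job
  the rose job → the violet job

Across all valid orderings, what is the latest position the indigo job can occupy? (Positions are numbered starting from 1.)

Following the constraints forward from the indigo job, its only required successor is the tan job.
So at least 1 job follows the indigo job, putting the indigo job no later than position 9. That position is achievable by scheduling everything else first.

9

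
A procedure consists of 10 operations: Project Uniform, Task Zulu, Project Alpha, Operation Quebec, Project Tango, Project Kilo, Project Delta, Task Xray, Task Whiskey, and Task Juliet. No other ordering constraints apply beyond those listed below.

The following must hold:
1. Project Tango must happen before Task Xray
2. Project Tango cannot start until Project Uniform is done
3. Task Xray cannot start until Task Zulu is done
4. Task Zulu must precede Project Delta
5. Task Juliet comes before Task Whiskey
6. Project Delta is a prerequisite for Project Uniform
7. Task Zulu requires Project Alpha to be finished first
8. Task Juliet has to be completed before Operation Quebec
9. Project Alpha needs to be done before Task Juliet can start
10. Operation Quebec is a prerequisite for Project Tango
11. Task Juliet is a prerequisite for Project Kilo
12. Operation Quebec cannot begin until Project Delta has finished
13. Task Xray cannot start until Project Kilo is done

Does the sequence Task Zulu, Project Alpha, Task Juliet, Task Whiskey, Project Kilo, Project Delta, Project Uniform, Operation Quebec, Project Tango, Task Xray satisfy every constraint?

In the proposed order, Task Zulu appears before Project Alpha.
That contradicts the constraint that Project Alpha must precede Task Zulu.

No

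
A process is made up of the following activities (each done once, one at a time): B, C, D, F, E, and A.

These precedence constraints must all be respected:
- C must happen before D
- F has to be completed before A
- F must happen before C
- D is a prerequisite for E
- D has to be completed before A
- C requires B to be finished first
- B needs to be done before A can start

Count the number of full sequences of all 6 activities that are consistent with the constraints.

2 activities have no prerequisites (B, F), so any of them could come first.
Counting all ways to extend the partial order to a total order gives 4.

4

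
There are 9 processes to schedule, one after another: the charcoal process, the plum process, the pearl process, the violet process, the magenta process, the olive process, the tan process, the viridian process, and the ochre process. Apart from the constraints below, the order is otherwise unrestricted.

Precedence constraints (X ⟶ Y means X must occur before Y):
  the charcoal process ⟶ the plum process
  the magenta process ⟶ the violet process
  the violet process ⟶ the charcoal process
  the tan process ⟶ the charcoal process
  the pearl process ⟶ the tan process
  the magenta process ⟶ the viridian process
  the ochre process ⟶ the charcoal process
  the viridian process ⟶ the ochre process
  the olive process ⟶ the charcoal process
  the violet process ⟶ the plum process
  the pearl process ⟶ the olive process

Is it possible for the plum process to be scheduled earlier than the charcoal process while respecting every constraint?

There is a dependency chain the charcoal process → the plum process, so the plum process always comes after the charcoal process.
Hence the plum process can never be scheduled before the charcoal process.

No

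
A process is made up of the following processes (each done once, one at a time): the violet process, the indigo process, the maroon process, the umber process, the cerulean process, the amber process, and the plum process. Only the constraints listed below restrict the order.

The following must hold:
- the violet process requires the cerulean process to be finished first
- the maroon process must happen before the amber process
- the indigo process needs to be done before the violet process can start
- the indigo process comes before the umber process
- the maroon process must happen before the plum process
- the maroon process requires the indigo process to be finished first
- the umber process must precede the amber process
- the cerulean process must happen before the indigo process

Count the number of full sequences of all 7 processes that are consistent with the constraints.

Only the cerulean process has no prerequisites, so it must go first.
Counting all ways to extend the partial order to a total order gives 25.

25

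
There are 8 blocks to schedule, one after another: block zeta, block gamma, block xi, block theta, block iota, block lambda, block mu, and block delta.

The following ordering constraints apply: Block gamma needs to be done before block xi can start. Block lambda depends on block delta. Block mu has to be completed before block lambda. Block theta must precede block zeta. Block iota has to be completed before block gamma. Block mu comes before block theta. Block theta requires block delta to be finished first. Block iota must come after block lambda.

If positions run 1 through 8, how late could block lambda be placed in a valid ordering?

5

The blocks that are forced after block lambda, directly or by a chain of constraints, are block gamma, block xi, block iota. That's 3 blocks.
With 3 mandatory successors out of 8 blocks total, the latest slot for block lambda is 8−3 = 5, and it's reachable by doing all non-successors before block lambda.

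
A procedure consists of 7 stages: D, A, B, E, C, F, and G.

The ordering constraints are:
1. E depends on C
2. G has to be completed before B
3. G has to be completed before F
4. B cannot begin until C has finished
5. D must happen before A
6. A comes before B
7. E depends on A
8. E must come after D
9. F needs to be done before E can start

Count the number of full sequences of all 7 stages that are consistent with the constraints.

3 stages have no prerequisites (D, C, G), so any of them could come first.
Systematically extending each partial ordering one stage at a time and counting, there are 72 complete orderings.

72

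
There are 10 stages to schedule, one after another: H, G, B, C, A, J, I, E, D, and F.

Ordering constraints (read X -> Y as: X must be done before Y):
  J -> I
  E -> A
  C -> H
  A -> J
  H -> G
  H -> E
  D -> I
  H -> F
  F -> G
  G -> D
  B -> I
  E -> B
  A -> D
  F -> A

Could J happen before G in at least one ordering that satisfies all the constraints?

Yes

No chain of constraints runs from G to J, so G is not required to come first.
That means at least one valid schedule has J before G.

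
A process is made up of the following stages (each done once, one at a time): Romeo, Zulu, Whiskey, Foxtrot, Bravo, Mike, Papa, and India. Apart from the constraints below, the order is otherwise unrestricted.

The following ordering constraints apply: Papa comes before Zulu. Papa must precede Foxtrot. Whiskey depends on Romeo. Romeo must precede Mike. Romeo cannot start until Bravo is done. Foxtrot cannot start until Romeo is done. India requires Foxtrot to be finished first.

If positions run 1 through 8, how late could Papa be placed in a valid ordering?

5

The stages that are forced after Papa, directly or by a chain of constraints, are Zulu, Foxtrot, India. That's 3 stages.
With 3 mandatory successors out of 8 stages total, the latest slot for Papa is 8−3 = 5, and it's reachable by doing all non-successors before Papa.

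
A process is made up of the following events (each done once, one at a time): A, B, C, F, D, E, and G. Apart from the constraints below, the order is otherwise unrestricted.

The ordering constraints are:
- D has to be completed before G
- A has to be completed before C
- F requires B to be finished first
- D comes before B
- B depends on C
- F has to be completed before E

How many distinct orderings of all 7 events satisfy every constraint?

The events with no prerequisites are A, D; any of them can be placed first.
Counting all ways to extend the partial order to a total order gives 15.

15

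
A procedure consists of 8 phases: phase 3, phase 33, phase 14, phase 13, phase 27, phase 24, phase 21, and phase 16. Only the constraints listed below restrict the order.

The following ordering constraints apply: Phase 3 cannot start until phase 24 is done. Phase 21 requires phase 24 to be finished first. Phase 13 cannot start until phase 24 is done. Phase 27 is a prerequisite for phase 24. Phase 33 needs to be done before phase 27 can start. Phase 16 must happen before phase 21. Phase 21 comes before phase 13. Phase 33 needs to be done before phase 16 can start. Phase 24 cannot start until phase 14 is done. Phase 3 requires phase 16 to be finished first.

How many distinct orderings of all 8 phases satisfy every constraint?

2 phases have no prerequisites (phase 33, phase 14), so any of them could come first.
Enumerating by repeatedly choosing an available phase (one whose prerequisites are all placed) gives 33 distinct complete orderings.

33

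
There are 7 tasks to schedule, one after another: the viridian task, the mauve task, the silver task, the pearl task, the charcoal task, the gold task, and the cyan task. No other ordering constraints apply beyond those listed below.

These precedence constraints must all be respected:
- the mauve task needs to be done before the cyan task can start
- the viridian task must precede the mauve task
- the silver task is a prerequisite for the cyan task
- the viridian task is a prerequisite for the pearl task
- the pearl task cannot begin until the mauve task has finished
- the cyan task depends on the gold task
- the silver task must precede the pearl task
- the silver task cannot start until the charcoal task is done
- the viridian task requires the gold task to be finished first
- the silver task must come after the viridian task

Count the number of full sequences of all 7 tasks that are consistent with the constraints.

The tasks with no prerequisites are the charcoal task, the gold task; any of them can be placed first.
Counting all ways to extend the partial order to a total order gives 14.

14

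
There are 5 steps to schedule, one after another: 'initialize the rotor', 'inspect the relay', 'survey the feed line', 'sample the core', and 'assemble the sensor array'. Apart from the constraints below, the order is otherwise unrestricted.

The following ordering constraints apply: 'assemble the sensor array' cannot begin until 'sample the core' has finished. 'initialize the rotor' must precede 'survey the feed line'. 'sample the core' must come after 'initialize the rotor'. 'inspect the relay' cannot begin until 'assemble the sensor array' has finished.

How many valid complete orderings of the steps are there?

4

Only 'initialize the rotor' has no prerequisites, so it must go first.
Counting all ways to extend the partial order to a total order gives 4.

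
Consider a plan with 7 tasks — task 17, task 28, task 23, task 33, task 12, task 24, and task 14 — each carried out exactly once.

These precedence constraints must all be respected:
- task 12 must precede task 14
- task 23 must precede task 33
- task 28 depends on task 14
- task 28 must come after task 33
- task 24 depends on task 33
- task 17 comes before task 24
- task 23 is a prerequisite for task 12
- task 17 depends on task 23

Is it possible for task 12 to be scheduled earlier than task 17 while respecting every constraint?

Yes

Nothing in the constraints forces task 17 before task 12 — there is no chain from task 17 to task 12.
So a valid ordering placing task 12 earlier than task 17 exists.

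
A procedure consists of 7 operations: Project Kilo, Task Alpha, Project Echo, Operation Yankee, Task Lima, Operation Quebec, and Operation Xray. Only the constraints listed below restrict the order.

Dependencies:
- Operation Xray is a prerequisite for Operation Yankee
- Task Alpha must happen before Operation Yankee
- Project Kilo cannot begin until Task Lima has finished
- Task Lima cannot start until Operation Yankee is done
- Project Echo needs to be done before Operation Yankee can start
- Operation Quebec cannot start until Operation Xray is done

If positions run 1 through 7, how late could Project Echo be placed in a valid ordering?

4

Following every chain forward from Project Echo, the operations that must come later are Project Kilo, Operation Yankee, Task Lima — 3 of them.
With 3 mandatory successors out of 7 operations total, the latest slot for Project Echo is 7−3 = 4, and it's reachable by doing all non-successors before Project Echo.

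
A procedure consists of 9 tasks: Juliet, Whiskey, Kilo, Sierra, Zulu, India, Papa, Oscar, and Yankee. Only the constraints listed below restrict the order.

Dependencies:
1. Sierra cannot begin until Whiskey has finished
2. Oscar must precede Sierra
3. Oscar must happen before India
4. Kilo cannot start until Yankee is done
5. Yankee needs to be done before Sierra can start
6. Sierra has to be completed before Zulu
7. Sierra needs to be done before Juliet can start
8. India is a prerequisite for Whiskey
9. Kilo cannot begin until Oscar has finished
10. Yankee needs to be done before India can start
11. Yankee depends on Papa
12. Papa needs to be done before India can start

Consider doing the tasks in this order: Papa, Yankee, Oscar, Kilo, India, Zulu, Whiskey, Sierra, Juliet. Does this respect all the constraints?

Here Sierra comes after Zulu.
But one of the constraints requires Sierra before Zulu, so this ordering violates it.

No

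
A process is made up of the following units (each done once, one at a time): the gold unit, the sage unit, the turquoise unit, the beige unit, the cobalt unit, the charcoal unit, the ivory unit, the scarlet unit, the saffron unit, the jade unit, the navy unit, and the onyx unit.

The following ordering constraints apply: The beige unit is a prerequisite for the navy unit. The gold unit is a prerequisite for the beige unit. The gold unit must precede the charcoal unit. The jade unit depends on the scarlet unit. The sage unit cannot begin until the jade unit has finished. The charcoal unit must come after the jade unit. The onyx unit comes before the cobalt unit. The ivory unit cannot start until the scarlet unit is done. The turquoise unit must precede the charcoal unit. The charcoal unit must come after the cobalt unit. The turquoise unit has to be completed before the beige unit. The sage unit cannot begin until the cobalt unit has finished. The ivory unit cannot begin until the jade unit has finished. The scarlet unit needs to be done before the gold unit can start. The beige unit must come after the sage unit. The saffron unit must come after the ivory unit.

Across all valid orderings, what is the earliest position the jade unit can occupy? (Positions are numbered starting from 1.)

2

Working backwards through the constraints from the jade unit, its only required predecessor is the scarlet unit.
With 1 mandatory predecessor, the earliest the jade unit can sit is position 1+1 = 2, and placing just that one first achieves it.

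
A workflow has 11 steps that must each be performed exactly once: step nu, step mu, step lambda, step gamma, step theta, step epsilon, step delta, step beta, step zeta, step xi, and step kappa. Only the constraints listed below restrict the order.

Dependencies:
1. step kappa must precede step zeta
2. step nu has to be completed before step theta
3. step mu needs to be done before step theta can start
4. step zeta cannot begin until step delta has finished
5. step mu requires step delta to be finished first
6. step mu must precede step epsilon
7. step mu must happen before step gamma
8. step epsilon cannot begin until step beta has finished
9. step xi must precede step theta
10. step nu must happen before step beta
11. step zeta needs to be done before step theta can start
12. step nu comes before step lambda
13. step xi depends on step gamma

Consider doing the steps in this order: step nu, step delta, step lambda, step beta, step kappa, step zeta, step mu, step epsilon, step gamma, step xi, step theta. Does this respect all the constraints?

Going through the constraints one by one, each required predecessor appears earlier in the sequence than its dependent — e.g. step nu (position 1) is before step theta (position 11), as required.

Yes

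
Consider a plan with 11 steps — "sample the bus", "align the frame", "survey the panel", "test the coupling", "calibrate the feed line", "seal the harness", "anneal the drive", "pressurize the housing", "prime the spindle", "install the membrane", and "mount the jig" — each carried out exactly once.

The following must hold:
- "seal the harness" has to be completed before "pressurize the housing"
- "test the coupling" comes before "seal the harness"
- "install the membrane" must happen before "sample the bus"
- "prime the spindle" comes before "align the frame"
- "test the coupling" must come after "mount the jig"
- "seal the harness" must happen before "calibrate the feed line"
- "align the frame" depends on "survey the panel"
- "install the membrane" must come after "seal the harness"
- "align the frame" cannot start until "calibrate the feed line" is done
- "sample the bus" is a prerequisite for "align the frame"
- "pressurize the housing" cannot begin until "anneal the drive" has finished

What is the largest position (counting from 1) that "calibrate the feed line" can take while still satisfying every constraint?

10

The only step forced after "calibrate the feed line" (directly or by a chain) is "align the frame".
So at least 1 step follows "calibrate the feed line", putting "calibrate the feed line" no later than position 10. That position is achievable by scheduling everything else first.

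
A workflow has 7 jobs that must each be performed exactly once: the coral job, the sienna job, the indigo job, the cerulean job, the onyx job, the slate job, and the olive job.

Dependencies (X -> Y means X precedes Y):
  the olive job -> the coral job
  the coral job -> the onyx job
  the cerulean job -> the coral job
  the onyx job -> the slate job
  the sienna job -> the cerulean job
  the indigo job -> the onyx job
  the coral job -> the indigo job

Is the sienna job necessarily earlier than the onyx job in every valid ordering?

Tracing the constraints gives a chain: the sienna job → the cerulean job → the coral job → the onyx job.
Hence the sienna job necessarily comes before the onyx job.

Yes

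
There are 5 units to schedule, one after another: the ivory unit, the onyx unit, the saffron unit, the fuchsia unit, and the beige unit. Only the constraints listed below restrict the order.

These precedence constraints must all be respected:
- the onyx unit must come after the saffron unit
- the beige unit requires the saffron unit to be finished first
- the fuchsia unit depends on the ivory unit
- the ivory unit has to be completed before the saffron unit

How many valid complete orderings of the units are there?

8

Only the ivory unit has no prerequisites, so it must go first.
Systematically extending each partial ordering one unit at a time and counting, there are 8 complete orderings.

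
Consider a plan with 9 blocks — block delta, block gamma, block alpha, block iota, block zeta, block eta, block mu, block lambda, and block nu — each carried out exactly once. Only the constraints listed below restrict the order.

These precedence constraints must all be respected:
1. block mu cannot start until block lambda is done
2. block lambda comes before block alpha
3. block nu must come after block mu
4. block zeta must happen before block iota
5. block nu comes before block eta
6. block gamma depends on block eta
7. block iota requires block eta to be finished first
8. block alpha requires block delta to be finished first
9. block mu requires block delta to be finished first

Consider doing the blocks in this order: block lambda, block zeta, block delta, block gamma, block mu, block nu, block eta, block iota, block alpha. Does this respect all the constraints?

No

Here block eta comes after block gamma.
Since block eta is required before block gamma, the ordering is invalid.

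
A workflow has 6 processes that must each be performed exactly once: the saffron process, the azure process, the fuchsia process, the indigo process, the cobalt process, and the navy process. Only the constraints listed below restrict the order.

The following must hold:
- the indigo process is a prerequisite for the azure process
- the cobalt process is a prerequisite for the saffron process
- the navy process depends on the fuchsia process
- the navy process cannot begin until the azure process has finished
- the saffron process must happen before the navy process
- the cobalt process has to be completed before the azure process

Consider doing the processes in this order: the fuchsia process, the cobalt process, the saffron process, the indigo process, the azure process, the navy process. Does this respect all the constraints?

Going through the constraints one by one, each required predecessor appears earlier in the sequence than its dependent — e.g. the fuchsia process (position 1) is before the navy process (position 6), as required.

Yes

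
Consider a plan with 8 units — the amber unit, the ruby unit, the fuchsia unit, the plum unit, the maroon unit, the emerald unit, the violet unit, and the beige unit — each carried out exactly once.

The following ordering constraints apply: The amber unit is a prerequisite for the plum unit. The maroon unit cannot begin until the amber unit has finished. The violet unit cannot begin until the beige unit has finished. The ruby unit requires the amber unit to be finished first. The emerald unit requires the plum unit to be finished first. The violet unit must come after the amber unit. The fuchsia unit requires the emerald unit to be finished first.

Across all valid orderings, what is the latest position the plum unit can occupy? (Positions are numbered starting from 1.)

Following every chain forward from the plum unit, the units that must come later are the fuchsia unit, the emerald unit — 2 of them.
With 2 mandatory successors out of 8 units total, the latest slot for the plum unit is 8−2 = 6, and it's reachable by doing all non-successors before the plum unit.

6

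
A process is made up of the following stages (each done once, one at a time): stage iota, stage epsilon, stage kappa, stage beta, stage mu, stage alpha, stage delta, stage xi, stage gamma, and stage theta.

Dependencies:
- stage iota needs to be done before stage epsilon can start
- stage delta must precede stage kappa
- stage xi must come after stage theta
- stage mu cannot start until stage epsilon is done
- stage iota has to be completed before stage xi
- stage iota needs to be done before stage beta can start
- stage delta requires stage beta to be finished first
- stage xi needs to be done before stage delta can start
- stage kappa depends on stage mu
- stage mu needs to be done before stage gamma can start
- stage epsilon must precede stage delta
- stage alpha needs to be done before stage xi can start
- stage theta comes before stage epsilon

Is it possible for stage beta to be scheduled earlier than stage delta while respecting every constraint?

Yes

Stage beta is actually forced before stage delta by the constraints, so certainly some valid ordering has stage beta first.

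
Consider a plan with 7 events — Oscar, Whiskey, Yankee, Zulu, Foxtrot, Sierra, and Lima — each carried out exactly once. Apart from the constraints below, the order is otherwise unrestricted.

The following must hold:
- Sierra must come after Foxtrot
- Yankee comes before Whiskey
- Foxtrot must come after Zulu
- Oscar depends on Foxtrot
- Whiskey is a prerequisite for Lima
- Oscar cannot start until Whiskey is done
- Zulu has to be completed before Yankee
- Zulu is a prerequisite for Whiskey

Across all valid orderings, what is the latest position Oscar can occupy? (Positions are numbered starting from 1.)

Oscar has no required successors, so nothing stops it from going last (position 7).

7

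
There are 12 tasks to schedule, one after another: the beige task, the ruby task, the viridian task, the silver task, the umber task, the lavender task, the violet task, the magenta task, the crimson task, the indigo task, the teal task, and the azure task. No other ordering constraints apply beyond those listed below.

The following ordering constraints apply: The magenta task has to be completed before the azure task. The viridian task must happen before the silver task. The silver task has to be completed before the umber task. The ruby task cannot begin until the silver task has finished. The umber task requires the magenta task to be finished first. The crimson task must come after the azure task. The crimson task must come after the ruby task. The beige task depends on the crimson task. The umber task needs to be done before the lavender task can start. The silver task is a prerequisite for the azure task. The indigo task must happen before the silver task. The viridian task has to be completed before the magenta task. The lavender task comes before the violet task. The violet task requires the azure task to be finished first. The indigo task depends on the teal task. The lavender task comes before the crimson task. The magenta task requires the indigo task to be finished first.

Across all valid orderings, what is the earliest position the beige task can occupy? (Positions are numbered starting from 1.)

11

The tasks that are forced before the beige task, directly or transitively, are the ruby task, the viridian task, the silver task, the umber task, the lavender task, the magenta task, the crimson task, the indigo task, the teal task, the azure task. That's 10 tasks.
So at minimum 10 tasks come before the beige task, putting the beige task no earlier than position 11. That position is achievable by scheduling exactly those predecessors first.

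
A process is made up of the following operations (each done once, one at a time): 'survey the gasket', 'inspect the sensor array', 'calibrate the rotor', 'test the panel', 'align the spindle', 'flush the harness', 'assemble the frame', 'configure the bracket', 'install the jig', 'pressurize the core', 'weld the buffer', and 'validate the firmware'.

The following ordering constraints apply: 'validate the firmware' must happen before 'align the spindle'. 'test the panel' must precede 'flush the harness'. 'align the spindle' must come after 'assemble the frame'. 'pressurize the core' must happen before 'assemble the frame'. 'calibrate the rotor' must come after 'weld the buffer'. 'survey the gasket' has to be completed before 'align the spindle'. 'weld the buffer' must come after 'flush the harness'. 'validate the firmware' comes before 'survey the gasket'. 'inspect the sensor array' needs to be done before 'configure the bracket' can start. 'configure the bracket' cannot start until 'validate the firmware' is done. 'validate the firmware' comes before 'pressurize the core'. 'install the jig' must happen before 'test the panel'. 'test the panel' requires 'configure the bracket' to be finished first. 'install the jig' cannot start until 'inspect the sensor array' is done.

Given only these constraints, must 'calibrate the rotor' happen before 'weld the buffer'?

There is a chain 'weld the buffer' → 'calibrate the rotor', which puts 'weld the buffer' before 'calibrate the rotor'.
So 'calibrate the rotor' does not have to come before 'weld the buffer' — it cannot.

No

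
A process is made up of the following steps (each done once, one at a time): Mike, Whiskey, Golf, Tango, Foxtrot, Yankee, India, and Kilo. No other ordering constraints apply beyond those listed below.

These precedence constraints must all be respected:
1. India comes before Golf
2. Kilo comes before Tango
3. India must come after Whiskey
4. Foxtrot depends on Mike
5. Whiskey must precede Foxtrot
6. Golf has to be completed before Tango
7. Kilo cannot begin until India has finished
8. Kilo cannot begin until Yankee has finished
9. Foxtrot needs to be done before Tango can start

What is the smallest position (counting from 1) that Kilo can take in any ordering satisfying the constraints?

Every step that must precede Kilo has to come before it. Tracing all chains that end at Kilo, those steps are: Whiskey, Yankee, India — 3 in total.
So at minimum 3 steps come before Kilo, putting Kilo no earlier than position 4. That position is achievable by scheduling exactly those predecessors first.

4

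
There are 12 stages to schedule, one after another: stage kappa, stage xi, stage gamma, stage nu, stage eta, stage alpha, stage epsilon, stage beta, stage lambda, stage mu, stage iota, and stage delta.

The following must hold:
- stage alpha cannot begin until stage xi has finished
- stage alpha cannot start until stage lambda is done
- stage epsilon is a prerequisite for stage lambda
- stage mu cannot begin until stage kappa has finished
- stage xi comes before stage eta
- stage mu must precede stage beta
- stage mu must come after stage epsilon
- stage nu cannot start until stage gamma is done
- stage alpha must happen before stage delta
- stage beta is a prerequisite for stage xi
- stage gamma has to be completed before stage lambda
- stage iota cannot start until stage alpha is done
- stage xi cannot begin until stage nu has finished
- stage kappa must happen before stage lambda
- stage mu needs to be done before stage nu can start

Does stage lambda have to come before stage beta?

No chain of constraints connects stage lambda to stage beta in either direction.
So stage lambda can come before stage beta or after — it is not forced.

No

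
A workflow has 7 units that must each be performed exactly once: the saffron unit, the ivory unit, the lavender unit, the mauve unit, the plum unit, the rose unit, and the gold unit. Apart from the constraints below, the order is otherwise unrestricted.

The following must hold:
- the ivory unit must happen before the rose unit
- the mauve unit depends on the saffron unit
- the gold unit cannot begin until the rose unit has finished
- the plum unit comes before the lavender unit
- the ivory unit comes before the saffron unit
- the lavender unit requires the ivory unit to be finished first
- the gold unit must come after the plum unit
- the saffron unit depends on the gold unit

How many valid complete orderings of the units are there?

14

2 units have no prerequisites (the ivory unit, the plum unit), so any of them could come first.
Counting all ways to extend the partial order to a total order gives 14.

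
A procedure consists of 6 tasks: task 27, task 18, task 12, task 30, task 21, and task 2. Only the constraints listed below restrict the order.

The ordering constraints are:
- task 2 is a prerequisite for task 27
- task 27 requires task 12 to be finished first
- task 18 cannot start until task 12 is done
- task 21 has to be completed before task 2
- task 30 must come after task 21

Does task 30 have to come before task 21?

There is a chain task 21 → task 30, which puts task 21 before task 30.
So task 30 never precedes task 21.

No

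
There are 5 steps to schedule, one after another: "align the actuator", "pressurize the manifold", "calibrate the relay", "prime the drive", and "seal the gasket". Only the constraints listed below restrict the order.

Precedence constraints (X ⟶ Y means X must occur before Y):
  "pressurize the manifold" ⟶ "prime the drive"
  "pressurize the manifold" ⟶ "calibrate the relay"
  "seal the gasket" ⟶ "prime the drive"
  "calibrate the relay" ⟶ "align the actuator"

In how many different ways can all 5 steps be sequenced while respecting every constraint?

The steps with no prerequisites are "pressurize the manifold", "seal the gasket"; any of them can be placed first.
Systematically extending each partial ordering one step at a time and counting, there are 9 complete orderings.

9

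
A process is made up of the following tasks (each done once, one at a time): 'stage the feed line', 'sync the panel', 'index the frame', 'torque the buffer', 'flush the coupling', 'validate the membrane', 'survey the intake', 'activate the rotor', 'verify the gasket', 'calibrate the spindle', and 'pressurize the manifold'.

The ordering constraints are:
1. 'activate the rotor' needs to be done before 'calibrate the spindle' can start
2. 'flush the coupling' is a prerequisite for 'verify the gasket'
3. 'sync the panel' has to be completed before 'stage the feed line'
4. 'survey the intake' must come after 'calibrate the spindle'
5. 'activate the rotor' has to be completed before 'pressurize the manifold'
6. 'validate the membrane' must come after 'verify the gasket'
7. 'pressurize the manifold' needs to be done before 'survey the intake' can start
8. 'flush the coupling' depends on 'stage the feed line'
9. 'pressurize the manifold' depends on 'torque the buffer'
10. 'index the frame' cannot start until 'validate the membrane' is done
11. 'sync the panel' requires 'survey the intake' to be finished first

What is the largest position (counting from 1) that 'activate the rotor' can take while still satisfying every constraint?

Following every chain forward from 'activate the rotor', the tasks that must come later are 'stage the feed line', 'sync the panel', 'index the frame', 'flush the coupling', 'validate the membrane', 'survey the intake', 'verify the gasket', 'calibrate the spindle', 'pressurize the manifold' — 9 of them.
So at least 9 tasks follow 'activate the rotor', putting 'activate the rotor' no later than position 2. That position is achievable by scheduling everything else first.

2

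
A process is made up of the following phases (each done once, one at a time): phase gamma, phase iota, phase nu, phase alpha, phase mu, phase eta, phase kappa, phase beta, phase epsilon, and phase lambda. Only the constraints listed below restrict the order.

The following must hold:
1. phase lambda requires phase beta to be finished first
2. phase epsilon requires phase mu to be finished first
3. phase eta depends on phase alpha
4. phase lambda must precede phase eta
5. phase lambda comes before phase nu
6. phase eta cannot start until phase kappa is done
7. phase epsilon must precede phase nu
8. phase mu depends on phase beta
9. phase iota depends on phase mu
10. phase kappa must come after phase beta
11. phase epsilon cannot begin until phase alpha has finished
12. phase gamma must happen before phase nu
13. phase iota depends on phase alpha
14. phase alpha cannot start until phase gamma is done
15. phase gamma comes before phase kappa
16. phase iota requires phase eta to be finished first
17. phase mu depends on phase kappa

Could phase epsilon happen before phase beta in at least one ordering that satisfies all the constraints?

Following phase beta → phase mu → phase epsilon, phase beta must precede phase epsilon in every valid ordering.
Hence phase epsilon can never be scheduled before phase beta.

No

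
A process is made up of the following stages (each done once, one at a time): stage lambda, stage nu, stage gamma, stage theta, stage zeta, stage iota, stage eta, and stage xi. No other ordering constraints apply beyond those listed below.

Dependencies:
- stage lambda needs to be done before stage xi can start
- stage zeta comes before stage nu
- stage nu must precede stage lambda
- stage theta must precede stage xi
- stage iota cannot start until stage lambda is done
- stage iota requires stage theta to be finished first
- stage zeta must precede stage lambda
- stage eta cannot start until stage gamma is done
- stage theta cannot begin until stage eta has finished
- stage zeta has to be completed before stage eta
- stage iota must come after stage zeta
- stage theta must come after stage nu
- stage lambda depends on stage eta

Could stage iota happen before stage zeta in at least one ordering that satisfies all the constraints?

No

Following stage zeta → stage iota, stage zeta must precede stage iota in every valid ordering.
So no valid ordering can have stage iota before stage zeta.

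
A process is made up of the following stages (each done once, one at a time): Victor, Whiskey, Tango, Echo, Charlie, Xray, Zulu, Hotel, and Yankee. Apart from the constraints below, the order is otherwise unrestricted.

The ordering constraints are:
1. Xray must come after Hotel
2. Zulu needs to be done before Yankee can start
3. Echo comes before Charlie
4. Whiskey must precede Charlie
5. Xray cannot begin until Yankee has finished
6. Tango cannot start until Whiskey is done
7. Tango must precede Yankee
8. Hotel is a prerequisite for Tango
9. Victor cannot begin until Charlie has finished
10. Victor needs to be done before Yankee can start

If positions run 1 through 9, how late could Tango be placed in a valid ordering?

Every stage that must follow Tango has to come after it. Tracing all chains starting from Tango, those stages are: Xray, Yankee — 2 in total.
With 2 mandatory successors out of 9 stages total, the latest slot for Tango is 9−2 = 7, and it's reachable by doing all non-successors before Tango.

7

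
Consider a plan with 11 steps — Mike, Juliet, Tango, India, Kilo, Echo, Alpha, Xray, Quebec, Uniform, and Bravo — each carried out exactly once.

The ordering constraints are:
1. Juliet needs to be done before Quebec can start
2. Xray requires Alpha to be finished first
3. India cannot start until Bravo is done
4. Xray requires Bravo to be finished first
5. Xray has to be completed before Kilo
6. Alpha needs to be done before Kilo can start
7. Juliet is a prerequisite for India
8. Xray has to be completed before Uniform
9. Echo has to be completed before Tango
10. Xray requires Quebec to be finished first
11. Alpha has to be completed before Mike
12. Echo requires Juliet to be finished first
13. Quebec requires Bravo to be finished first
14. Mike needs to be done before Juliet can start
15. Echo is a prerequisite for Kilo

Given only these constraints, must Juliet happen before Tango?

Yes

Tracing the constraints gives a chain: Juliet → Echo → Tango.
So Juliet must precede Tango in any valid ordering.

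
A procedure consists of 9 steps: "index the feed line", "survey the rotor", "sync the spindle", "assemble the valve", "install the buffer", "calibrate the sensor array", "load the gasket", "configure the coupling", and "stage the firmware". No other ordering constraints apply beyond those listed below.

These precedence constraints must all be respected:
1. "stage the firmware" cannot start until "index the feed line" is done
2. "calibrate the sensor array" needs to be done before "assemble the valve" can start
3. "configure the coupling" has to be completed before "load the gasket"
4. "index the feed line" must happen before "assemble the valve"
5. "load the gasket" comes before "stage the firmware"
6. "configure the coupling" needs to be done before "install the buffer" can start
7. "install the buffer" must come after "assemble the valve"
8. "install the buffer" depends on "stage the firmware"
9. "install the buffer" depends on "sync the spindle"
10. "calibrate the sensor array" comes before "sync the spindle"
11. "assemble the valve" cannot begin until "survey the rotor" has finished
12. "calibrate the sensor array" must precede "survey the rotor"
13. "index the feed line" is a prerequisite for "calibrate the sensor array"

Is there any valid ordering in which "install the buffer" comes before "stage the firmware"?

No

Following "stage the firmware" → "install the buffer", "stage the firmware" must precede "install the buffer" in every valid ordering.
Hence "install the buffer" can never be scheduled before "stage the firmware".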